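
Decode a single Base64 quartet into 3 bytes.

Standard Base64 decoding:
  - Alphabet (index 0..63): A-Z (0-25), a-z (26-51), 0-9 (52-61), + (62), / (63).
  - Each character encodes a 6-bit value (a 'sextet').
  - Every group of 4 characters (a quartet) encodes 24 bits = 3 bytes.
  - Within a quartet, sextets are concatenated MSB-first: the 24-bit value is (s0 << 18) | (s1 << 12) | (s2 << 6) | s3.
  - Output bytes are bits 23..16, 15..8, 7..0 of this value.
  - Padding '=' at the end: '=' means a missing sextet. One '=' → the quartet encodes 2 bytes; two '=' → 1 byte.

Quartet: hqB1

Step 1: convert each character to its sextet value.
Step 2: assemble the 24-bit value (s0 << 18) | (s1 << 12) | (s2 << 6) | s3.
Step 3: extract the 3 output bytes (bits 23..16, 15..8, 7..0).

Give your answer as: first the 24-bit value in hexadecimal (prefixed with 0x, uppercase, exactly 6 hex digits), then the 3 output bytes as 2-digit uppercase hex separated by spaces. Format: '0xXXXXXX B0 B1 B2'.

Sextets: h=33, q=42, B=1, 1=53
24-bit: (33<<18) | (42<<12) | (1<<6) | 53
      = 0x840000 | 0x02A000 | 0x000040 | 0x000035
      = 0x86A075
Bytes: (v>>16)&0xFF=86, (v>>8)&0xFF=A0, v&0xFF=75

Answer: 0x86A075 86 A0 75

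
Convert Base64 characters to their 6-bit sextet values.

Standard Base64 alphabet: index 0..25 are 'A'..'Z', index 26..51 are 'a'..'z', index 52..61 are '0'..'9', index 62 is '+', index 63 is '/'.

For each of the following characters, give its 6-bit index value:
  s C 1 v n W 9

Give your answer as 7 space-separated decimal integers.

Answer: 44 2 53 47 39 22 61

Derivation:
's': a..z range, 26 + ord('s') − ord('a') = 44
'C': A..Z range, ord('C') − ord('A') = 2
'1': 0..9 range, 52 + ord('1') − ord('0') = 53
'v': a..z range, 26 + ord('v') − ord('a') = 47
'n': a..z range, 26 + ord('n') − ord('a') = 39
'W': A..Z range, ord('W') − ord('A') = 22
'9': 0..9 range, 52 + ord('9') − ord('0') = 61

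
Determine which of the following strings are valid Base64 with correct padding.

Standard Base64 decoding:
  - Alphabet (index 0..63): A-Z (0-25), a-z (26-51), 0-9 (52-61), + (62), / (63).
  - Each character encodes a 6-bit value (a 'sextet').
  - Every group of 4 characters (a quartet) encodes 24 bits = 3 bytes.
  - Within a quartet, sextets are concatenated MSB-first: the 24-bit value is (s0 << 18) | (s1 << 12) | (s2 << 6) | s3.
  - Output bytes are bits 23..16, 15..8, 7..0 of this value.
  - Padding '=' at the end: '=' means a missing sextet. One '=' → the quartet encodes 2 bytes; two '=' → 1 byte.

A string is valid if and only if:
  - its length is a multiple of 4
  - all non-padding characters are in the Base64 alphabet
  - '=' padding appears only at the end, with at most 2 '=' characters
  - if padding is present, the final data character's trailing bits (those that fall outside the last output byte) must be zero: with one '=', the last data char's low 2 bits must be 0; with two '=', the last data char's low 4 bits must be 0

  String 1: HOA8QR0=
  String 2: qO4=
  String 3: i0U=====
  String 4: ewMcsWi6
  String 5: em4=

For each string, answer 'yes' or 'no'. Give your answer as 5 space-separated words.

Answer: yes yes no yes yes

Derivation:
String 1: 'HOA8QR0=' → valid
String 2: 'qO4=' → valid
String 3: 'i0U=====' → invalid (5 pad chars (max 2))
String 4: 'ewMcsWi6' → valid
String 5: 'em4=' → valid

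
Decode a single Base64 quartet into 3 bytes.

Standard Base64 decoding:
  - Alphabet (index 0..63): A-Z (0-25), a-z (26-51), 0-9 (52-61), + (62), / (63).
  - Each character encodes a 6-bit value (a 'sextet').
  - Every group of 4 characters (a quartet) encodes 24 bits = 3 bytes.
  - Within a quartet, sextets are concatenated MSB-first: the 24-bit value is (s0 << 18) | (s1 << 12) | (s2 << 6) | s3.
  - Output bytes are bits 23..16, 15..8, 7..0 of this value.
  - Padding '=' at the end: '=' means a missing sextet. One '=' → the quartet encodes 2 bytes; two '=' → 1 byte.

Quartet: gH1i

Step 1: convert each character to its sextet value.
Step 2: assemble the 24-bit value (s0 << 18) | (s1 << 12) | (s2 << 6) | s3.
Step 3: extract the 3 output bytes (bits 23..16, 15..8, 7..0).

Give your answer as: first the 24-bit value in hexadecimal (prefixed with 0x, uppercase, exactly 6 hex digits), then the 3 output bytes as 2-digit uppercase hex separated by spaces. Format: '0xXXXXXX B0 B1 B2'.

Sextets: g=32, H=7, 1=53, i=34
24-bit: (32<<18) | (7<<12) | (53<<6) | 34
      = 0x800000 | 0x007000 | 0x000D40 | 0x000022
      = 0x807D62
Bytes: (v>>16)&0xFF=80, (v>>8)&0xFF=7D, v&0xFF=62

Answer: 0x807D62 80 7D 62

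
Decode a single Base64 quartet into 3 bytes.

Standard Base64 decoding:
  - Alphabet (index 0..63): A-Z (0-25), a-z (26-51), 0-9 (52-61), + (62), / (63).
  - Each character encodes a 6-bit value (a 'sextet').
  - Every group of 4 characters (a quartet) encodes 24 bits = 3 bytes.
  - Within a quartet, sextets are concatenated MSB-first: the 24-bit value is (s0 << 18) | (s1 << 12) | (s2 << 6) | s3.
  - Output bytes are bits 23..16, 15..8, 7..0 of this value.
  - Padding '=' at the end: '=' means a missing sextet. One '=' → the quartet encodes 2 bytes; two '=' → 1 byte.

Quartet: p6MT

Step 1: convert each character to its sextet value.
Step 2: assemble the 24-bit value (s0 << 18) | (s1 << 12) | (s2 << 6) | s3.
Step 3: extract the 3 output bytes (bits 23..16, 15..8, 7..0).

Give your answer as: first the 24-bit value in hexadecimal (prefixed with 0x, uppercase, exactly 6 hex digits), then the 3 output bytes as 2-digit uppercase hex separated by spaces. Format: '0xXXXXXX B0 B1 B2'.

Sextets: p=41, 6=58, M=12, T=19
24-bit: (41<<18) | (58<<12) | (12<<6) | 19
      = 0xA40000 | 0x03A000 | 0x000300 | 0x000013
      = 0xA7A313
Bytes: (v>>16)&0xFF=A7, (v>>8)&0xFF=A3, v&0xFF=13

Answer: 0xA7A313 A7 A3 13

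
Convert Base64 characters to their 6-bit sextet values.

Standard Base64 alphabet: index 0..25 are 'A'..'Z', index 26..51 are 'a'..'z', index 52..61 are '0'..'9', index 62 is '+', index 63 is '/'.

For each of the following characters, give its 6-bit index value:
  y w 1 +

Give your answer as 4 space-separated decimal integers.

'y': a..z range, 26 + ord('y') − ord('a') = 50
'w': a..z range, 26 + ord('w') − ord('a') = 48
'1': 0..9 range, 52 + ord('1') − ord('0') = 53
'+': index 62

Answer: 50 48 53 62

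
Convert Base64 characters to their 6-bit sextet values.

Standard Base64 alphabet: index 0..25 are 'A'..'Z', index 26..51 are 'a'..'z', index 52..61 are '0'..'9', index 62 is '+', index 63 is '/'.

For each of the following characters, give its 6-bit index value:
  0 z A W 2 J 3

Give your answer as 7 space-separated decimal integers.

'0': 0..9 range, 52 + ord('0') − ord('0') = 52
'z': a..z range, 26 + ord('z') − ord('a') = 51
'A': A..Z range, ord('A') − ord('A') = 0
'W': A..Z range, ord('W') − ord('A') = 22
'2': 0..9 range, 52 + ord('2') − ord('0') = 54
'J': A..Z range, ord('J') − ord('A') = 9
'3': 0..9 range, 52 + ord('3') − ord('0') = 55

Answer: 52 51 0 22 54 9 55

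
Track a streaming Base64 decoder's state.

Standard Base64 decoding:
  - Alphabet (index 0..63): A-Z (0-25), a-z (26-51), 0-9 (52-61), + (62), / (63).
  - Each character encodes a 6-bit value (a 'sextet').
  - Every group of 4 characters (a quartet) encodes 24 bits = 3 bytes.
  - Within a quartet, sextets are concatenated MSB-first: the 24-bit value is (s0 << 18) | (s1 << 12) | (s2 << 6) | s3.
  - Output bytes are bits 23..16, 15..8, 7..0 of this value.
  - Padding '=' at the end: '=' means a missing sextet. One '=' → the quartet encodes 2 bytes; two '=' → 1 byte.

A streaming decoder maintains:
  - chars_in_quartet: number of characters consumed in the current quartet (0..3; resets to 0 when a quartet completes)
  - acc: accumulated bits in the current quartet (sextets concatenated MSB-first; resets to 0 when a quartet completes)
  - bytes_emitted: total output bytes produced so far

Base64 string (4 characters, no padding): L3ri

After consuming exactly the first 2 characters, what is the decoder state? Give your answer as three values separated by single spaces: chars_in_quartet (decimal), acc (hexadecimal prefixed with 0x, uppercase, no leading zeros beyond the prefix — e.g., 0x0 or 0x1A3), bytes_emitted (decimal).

After char 0 ('L'=11): chars_in_quartet=1 acc=0xB bytes_emitted=0
After char 1 ('3'=55): chars_in_quartet=2 acc=0x2F7 bytes_emitted=0

Answer: 2 0x2F7 0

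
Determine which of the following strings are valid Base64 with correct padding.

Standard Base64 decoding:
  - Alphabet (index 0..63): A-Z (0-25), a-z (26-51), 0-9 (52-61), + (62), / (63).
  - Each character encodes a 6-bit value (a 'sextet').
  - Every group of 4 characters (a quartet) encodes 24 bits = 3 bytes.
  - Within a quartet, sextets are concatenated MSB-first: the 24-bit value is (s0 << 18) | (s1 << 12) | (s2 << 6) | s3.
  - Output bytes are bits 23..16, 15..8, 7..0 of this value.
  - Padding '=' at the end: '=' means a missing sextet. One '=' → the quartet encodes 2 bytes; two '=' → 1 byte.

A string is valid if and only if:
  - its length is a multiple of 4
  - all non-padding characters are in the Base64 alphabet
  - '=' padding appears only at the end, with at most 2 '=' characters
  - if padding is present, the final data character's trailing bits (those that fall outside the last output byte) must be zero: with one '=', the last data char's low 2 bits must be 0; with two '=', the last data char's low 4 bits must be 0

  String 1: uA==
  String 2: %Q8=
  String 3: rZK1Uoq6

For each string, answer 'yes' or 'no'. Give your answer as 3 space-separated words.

Answer: yes no yes

Derivation:
String 1: 'uA==' → valid
String 2: '%Q8=' → invalid (bad char(s): ['%'])
String 3: 'rZK1Uoq6' → valid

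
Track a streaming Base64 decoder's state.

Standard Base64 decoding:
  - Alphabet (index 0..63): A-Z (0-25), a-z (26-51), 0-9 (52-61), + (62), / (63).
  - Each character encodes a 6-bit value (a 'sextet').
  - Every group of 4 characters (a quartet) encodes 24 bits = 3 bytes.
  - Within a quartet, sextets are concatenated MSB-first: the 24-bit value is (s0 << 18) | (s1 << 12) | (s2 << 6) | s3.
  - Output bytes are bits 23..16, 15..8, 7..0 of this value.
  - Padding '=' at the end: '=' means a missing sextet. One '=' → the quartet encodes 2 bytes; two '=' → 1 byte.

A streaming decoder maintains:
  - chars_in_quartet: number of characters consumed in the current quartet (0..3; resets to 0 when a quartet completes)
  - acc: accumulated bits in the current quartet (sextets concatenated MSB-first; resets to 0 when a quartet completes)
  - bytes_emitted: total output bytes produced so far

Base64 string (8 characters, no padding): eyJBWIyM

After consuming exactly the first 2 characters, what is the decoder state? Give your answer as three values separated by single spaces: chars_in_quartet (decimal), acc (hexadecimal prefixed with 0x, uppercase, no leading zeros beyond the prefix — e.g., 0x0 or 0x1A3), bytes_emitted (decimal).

After char 0 ('e'=30): chars_in_quartet=1 acc=0x1E bytes_emitted=0
After char 1 ('y'=50): chars_in_quartet=2 acc=0x7B2 bytes_emitted=0

Answer: 2 0x7B2 0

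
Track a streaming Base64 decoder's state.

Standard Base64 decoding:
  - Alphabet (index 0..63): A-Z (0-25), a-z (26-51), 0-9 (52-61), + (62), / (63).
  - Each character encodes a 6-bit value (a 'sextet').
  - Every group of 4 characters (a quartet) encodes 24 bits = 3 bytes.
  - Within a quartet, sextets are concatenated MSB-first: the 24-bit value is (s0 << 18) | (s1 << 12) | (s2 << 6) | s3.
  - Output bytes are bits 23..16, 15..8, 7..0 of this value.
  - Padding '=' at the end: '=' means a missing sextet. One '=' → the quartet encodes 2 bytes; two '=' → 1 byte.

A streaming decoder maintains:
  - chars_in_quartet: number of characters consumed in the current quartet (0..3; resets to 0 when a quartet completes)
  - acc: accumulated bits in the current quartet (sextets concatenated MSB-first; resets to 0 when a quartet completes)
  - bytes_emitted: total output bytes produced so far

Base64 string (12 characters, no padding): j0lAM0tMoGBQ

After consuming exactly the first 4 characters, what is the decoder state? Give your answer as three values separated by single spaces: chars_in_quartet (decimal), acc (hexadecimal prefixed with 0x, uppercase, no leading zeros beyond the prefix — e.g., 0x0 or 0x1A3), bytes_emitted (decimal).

After char 0 ('j'=35): chars_in_quartet=1 acc=0x23 bytes_emitted=0
After char 1 ('0'=52): chars_in_quartet=2 acc=0x8F4 bytes_emitted=0
After char 2 ('l'=37): chars_in_quartet=3 acc=0x23D25 bytes_emitted=0
After char 3 ('A'=0): chars_in_quartet=4 acc=0x8F4940 -> emit 8F 49 40, reset; bytes_emitted=3

Answer: 0 0x0 3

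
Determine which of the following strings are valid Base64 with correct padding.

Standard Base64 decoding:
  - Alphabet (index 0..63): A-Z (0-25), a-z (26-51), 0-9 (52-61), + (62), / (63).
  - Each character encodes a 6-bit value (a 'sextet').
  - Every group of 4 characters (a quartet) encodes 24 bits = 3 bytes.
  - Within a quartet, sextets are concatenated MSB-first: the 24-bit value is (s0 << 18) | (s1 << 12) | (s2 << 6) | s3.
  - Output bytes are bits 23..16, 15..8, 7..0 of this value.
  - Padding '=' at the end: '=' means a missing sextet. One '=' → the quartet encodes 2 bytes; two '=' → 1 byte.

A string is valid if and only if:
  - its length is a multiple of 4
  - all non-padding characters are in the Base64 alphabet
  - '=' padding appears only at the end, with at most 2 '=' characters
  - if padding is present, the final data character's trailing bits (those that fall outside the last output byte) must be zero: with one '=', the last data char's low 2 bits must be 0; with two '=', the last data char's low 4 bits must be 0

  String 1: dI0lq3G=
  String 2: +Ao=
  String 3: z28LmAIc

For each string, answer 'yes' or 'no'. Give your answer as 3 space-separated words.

String 1: 'dI0lq3G=' → invalid (bad trailing bits)
String 2: '+Ao=' → valid
String 3: 'z28LmAIc' → valid

Answer: no yes yes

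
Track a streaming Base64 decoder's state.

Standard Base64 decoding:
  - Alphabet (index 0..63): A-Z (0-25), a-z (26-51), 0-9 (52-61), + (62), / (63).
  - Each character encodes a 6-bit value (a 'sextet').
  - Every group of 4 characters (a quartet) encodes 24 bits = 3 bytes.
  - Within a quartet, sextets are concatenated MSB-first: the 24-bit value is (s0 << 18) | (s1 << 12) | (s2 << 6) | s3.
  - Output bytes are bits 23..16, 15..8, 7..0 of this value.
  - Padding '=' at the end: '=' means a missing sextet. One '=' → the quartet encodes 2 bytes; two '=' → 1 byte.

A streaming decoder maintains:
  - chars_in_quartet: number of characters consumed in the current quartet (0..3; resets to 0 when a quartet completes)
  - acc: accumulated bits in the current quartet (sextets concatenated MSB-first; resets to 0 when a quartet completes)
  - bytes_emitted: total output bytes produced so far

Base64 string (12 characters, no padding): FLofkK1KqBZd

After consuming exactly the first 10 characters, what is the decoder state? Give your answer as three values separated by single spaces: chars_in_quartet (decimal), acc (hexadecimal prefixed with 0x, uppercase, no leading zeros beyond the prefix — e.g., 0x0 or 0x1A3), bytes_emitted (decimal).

Answer: 2 0xA81 6

Derivation:
After char 0 ('F'=5): chars_in_quartet=1 acc=0x5 bytes_emitted=0
After char 1 ('L'=11): chars_in_quartet=2 acc=0x14B bytes_emitted=0
After char 2 ('o'=40): chars_in_quartet=3 acc=0x52E8 bytes_emitted=0
After char 3 ('f'=31): chars_in_quartet=4 acc=0x14BA1F -> emit 14 BA 1F, reset; bytes_emitted=3
After char 4 ('k'=36): chars_in_quartet=1 acc=0x24 bytes_emitted=3
After char 5 ('K'=10): chars_in_quartet=2 acc=0x90A bytes_emitted=3
After char 6 ('1'=53): chars_in_quartet=3 acc=0x242B5 bytes_emitted=3
After char 7 ('K'=10): chars_in_quartet=4 acc=0x90AD4A -> emit 90 AD 4A, reset; bytes_emitted=6
After char 8 ('q'=42): chars_in_quartet=1 acc=0x2A bytes_emitted=6
After char 9 ('B'=1): chars_in_quartet=2 acc=0xA81 bytes_emitted=6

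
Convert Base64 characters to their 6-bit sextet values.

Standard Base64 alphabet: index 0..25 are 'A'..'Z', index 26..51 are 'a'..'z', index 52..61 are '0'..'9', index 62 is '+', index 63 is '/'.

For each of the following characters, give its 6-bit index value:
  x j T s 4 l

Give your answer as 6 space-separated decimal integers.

'x': a..z range, 26 + ord('x') − ord('a') = 49
'j': a..z range, 26 + ord('j') − ord('a') = 35
'T': A..Z range, ord('T') − ord('A') = 19
's': a..z range, 26 + ord('s') − ord('a') = 44
'4': 0..9 range, 52 + ord('4') − ord('0') = 56
'l': a..z range, 26 + ord('l') − ord('a') = 37

Answer: 49 35 19 44 56 37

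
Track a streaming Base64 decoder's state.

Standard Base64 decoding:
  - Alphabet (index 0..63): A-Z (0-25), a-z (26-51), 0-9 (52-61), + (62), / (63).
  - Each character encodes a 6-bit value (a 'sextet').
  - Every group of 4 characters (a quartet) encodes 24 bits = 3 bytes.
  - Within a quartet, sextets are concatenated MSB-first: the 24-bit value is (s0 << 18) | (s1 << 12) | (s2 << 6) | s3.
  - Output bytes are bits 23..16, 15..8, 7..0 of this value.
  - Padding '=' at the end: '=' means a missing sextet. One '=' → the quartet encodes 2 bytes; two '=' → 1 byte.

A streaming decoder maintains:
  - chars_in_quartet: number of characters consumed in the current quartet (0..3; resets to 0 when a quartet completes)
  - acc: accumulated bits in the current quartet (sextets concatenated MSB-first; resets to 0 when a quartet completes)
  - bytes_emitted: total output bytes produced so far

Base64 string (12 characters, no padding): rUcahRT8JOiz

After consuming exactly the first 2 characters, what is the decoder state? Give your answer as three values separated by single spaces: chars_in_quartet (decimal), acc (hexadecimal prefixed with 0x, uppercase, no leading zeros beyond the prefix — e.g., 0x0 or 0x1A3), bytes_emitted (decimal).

Answer: 2 0xAD4 0

Derivation:
After char 0 ('r'=43): chars_in_quartet=1 acc=0x2B bytes_emitted=0
After char 1 ('U'=20): chars_in_quartet=2 acc=0xAD4 bytes_emitted=0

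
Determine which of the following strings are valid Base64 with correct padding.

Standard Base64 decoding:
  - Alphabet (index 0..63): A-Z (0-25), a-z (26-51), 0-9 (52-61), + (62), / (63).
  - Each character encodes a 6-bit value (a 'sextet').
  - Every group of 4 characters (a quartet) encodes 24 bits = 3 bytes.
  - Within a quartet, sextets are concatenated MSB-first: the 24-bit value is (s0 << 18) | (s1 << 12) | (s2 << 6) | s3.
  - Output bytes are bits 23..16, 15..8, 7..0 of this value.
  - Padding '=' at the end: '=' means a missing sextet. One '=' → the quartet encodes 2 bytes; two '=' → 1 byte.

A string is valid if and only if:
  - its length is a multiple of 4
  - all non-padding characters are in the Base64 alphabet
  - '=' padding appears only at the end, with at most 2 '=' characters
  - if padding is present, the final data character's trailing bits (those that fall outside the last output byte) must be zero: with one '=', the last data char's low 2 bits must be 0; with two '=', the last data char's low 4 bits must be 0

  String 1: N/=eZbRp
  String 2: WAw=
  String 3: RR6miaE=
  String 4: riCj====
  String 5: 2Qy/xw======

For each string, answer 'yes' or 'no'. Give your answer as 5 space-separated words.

String 1: 'N/=eZbRp' → invalid (bad char(s): ['=']; '=' in middle)
String 2: 'WAw=' → valid
String 3: 'RR6miaE=' → valid
String 4: 'riCj====' → invalid (4 pad chars (max 2))
String 5: '2Qy/xw======' → invalid (6 pad chars (max 2))

Answer: no yes yes no no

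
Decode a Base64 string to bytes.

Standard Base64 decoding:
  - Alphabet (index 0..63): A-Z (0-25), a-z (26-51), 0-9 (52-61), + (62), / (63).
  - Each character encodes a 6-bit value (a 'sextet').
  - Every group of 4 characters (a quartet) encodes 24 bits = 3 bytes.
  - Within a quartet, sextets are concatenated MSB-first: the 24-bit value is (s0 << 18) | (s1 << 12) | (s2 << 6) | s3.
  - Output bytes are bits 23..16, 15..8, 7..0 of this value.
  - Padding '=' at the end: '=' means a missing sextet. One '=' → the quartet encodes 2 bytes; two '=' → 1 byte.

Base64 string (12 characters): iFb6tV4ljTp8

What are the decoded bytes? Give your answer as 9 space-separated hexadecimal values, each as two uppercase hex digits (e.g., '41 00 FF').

Answer: 88 56 FA B5 5E 25 8D 3A 7C

Derivation:
After char 0 ('i'=34): chars_in_quartet=1 acc=0x22 bytes_emitted=0
After char 1 ('F'=5): chars_in_quartet=2 acc=0x885 bytes_emitted=0
After char 2 ('b'=27): chars_in_quartet=3 acc=0x2215B bytes_emitted=0
After char 3 ('6'=58): chars_in_quartet=4 acc=0x8856FA -> emit 88 56 FA, reset; bytes_emitted=3
After char 4 ('t'=45): chars_in_quartet=1 acc=0x2D bytes_emitted=3
After char 5 ('V'=21): chars_in_quartet=2 acc=0xB55 bytes_emitted=3
After char 6 ('4'=56): chars_in_quartet=3 acc=0x2D578 bytes_emitted=3
After char 7 ('l'=37): chars_in_quartet=4 acc=0xB55E25 -> emit B5 5E 25, reset; bytes_emitted=6
After char 8 ('j'=35): chars_in_quartet=1 acc=0x23 bytes_emitted=6
After char 9 ('T'=19): chars_in_quartet=2 acc=0x8D3 bytes_emitted=6
After char 10 ('p'=41): chars_in_quartet=3 acc=0x234E9 bytes_emitted=6
After char 11 ('8'=60): chars_in_quartet=4 acc=0x8D3A7C -> emit 8D 3A 7C, reset; bytes_emitted=9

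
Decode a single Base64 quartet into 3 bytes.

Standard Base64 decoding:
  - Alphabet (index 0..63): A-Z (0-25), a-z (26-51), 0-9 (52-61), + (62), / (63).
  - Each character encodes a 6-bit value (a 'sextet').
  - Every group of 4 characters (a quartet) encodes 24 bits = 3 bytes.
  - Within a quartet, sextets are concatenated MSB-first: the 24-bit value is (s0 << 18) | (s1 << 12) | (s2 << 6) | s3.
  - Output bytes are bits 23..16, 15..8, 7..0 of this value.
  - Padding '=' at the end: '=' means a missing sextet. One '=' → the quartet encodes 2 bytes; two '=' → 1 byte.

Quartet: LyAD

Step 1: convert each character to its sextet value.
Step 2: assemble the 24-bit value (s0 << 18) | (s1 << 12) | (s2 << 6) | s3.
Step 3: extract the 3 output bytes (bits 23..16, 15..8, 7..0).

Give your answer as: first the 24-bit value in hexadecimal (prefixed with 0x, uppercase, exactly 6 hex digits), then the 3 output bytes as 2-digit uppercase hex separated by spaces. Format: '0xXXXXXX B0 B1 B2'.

Sextets: L=11, y=50, A=0, D=3
24-bit: (11<<18) | (50<<12) | (0<<6) | 3
      = 0x2C0000 | 0x032000 | 0x000000 | 0x000003
      = 0x2F2003
Bytes: (v>>16)&0xFF=2F, (v>>8)&0xFF=20, v&0xFF=03

Answer: 0x2F2003 2F 20 03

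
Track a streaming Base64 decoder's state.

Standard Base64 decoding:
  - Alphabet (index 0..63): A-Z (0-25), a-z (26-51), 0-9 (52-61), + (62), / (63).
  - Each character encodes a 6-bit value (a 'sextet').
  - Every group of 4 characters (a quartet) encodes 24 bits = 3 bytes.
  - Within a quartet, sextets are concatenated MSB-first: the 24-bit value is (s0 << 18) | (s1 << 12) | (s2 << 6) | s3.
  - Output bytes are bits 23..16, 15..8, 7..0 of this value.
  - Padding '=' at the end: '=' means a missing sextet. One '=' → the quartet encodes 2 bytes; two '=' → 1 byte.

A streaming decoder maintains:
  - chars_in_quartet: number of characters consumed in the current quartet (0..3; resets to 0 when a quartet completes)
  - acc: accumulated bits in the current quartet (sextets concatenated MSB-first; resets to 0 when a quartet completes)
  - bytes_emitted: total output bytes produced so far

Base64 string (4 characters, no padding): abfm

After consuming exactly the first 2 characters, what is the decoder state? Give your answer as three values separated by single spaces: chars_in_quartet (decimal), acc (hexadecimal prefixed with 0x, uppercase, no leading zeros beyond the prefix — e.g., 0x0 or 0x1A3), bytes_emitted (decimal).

Answer: 2 0x69B 0

Derivation:
After char 0 ('a'=26): chars_in_quartet=1 acc=0x1A bytes_emitted=0
After char 1 ('b'=27): chars_in_quartet=2 acc=0x69B bytes_emitted=0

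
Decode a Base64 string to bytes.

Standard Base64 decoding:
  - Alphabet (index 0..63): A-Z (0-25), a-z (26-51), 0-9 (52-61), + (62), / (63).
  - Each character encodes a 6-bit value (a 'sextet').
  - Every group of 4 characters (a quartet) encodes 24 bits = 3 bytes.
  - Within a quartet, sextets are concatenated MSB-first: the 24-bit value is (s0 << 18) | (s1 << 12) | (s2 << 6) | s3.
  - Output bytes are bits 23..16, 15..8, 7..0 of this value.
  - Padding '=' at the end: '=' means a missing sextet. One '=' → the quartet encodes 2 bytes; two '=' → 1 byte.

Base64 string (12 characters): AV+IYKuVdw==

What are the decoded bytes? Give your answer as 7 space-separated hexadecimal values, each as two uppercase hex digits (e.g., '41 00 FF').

After char 0 ('A'=0): chars_in_quartet=1 acc=0x0 bytes_emitted=0
After char 1 ('V'=21): chars_in_quartet=2 acc=0x15 bytes_emitted=0
After char 2 ('+'=62): chars_in_quartet=3 acc=0x57E bytes_emitted=0
After char 3 ('I'=8): chars_in_quartet=4 acc=0x15F88 -> emit 01 5F 88, reset; bytes_emitted=3
After char 4 ('Y'=24): chars_in_quartet=1 acc=0x18 bytes_emitted=3
After char 5 ('K'=10): chars_in_quartet=2 acc=0x60A bytes_emitted=3
After char 6 ('u'=46): chars_in_quartet=3 acc=0x182AE bytes_emitted=3
After char 7 ('V'=21): chars_in_quartet=4 acc=0x60AB95 -> emit 60 AB 95, reset; bytes_emitted=6
After char 8 ('d'=29): chars_in_quartet=1 acc=0x1D bytes_emitted=6
After char 9 ('w'=48): chars_in_quartet=2 acc=0x770 bytes_emitted=6
Padding '==': partial quartet acc=0x770 -> emit 77; bytes_emitted=7

Answer: 01 5F 88 60 AB 95 77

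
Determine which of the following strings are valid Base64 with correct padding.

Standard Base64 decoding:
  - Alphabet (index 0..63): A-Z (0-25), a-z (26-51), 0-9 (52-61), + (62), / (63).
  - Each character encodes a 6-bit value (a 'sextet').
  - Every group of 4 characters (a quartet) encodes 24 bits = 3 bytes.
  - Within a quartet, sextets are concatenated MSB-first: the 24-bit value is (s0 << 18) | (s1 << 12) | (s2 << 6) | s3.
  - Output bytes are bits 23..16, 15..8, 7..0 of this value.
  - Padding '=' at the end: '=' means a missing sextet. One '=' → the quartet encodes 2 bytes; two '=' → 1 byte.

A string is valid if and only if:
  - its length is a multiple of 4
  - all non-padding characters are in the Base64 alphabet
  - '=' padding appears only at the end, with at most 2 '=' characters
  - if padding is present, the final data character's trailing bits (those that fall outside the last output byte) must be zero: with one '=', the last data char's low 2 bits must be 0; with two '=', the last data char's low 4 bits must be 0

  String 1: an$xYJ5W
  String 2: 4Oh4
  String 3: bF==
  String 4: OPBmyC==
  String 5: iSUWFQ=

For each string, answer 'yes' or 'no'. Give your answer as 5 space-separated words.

Answer: no yes no no no

Derivation:
String 1: 'an$xYJ5W' → invalid (bad char(s): ['$'])
String 2: '4Oh4' → valid
String 3: 'bF==' → invalid (bad trailing bits)
String 4: 'OPBmyC==' → invalid (bad trailing bits)
String 5: 'iSUWFQ=' → invalid (len=7 not mult of 4)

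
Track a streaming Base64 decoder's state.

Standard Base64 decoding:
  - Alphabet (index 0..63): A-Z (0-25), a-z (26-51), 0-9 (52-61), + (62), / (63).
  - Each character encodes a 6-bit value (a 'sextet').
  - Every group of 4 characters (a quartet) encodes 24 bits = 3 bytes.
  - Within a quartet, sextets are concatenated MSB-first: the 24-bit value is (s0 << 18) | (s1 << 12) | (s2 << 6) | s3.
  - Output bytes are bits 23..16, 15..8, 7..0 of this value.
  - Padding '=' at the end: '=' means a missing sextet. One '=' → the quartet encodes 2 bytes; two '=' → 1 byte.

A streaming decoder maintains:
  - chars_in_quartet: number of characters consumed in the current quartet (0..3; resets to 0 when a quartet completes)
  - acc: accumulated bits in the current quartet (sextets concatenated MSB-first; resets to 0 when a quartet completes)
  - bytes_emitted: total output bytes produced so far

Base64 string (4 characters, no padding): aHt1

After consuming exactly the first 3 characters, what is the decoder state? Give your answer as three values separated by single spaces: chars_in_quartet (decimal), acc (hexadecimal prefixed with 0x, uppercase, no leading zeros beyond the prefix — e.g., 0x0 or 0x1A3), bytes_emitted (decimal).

Answer: 3 0x1A1ED 0

Derivation:
After char 0 ('a'=26): chars_in_quartet=1 acc=0x1A bytes_emitted=0
After char 1 ('H'=7): chars_in_quartet=2 acc=0x687 bytes_emitted=0
After char 2 ('t'=45): chars_in_quartet=3 acc=0x1A1ED bytes_emitted=0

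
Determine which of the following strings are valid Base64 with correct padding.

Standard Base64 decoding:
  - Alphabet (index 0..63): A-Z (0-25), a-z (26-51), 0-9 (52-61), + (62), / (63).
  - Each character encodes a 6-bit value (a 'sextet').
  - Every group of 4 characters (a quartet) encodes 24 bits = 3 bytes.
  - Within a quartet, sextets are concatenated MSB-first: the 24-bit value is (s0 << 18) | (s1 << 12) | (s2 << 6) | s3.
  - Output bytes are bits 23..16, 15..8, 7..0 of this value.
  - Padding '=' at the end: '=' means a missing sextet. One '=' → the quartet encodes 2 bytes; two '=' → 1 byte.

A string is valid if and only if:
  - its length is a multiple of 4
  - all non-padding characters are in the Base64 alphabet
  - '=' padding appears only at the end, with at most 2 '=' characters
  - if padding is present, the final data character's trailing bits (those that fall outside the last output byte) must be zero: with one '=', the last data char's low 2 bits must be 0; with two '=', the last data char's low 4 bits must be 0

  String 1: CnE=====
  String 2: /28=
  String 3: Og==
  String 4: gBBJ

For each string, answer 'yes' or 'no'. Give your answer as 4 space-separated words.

Answer: no yes yes yes

Derivation:
String 1: 'CnE=====' → invalid (5 pad chars (max 2))
String 2: '/28=' → valid
String 3: 'Og==' → valid
String 4: 'gBBJ' → valid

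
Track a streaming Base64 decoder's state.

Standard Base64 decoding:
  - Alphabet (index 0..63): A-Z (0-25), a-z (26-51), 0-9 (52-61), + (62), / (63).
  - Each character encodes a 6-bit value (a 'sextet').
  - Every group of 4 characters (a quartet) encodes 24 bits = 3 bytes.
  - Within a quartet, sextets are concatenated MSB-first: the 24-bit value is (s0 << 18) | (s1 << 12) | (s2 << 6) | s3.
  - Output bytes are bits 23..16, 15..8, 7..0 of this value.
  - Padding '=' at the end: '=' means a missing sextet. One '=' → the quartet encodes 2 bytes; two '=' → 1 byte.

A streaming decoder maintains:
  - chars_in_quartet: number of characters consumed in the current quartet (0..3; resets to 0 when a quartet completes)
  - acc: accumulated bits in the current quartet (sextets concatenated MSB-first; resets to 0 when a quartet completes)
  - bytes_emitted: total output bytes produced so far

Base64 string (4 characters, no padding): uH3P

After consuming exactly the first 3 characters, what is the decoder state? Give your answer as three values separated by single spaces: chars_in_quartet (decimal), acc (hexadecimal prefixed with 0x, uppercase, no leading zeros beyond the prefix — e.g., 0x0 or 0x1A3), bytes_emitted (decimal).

After char 0 ('u'=46): chars_in_quartet=1 acc=0x2E bytes_emitted=0
After char 1 ('H'=7): chars_in_quartet=2 acc=0xB87 bytes_emitted=0
After char 2 ('3'=55): chars_in_quartet=3 acc=0x2E1F7 bytes_emitted=0

Answer: 3 0x2E1F7 0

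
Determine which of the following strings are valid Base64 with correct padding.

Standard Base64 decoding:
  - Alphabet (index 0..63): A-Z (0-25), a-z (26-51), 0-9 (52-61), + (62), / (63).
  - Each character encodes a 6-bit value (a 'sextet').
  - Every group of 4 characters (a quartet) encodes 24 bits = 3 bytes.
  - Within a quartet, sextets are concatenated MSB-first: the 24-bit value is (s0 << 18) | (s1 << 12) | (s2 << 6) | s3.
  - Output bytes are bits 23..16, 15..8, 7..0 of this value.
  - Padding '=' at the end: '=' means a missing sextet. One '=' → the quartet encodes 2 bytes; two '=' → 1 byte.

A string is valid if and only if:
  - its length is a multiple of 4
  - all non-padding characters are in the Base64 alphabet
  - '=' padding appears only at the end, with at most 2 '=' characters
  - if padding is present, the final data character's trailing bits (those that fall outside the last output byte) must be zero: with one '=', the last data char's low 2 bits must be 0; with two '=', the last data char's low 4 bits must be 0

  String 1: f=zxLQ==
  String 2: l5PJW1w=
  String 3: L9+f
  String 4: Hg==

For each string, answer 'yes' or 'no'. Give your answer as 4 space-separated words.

String 1: 'f=zxLQ==' → invalid (bad char(s): ['=']; '=' in middle)
String 2: 'l5PJW1w=' → valid
String 3: 'L9+f' → valid
String 4: 'Hg==' → valid

Answer: no yes yes yes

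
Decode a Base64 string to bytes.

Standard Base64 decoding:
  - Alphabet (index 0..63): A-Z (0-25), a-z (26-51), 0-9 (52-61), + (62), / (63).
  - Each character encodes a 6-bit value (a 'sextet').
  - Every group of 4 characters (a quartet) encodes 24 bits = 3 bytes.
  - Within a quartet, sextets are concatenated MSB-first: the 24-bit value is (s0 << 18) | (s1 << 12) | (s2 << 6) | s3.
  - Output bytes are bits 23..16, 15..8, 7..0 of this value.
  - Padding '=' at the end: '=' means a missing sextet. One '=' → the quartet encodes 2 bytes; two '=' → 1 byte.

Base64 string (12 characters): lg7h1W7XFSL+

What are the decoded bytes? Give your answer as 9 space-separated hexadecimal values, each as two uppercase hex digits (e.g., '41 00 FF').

After char 0 ('l'=37): chars_in_quartet=1 acc=0x25 bytes_emitted=0
After char 1 ('g'=32): chars_in_quartet=2 acc=0x960 bytes_emitted=0
After char 2 ('7'=59): chars_in_quartet=3 acc=0x2583B bytes_emitted=0
After char 3 ('h'=33): chars_in_quartet=4 acc=0x960EE1 -> emit 96 0E E1, reset; bytes_emitted=3
After char 4 ('1'=53): chars_in_quartet=1 acc=0x35 bytes_emitted=3
After char 5 ('W'=22): chars_in_quartet=2 acc=0xD56 bytes_emitted=3
After char 6 ('7'=59): chars_in_quartet=3 acc=0x355BB bytes_emitted=3
After char 7 ('X'=23): chars_in_quartet=4 acc=0xD56ED7 -> emit D5 6E D7, reset; bytes_emitted=6
After char 8 ('F'=5): chars_in_quartet=1 acc=0x5 bytes_emitted=6
After char 9 ('S'=18): chars_in_quartet=2 acc=0x152 bytes_emitted=6
After char 10 ('L'=11): chars_in_quartet=3 acc=0x548B bytes_emitted=6
After char 11 ('+'=62): chars_in_quartet=4 acc=0x1522FE -> emit 15 22 FE, reset; bytes_emitted=9

Answer: 96 0E E1 D5 6E D7 15 22 FE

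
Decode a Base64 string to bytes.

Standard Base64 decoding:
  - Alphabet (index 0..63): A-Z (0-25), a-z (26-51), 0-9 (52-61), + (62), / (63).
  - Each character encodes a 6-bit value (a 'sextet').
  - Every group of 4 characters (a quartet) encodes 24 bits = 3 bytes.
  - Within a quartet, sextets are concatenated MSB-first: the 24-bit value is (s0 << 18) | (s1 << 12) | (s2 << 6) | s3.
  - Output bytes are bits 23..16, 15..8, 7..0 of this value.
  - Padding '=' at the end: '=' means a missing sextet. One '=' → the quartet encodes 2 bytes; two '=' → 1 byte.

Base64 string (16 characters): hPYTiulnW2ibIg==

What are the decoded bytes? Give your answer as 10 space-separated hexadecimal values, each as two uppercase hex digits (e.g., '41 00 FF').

After char 0 ('h'=33): chars_in_quartet=1 acc=0x21 bytes_emitted=0
After char 1 ('P'=15): chars_in_quartet=2 acc=0x84F bytes_emitted=0
After char 2 ('Y'=24): chars_in_quartet=3 acc=0x213D8 bytes_emitted=0
After char 3 ('T'=19): chars_in_quartet=4 acc=0x84F613 -> emit 84 F6 13, reset; bytes_emitted=3
After char 4 ('i'=34): chars_in_quartet=1 acc=0x22 bytes_emitted=3
After char 5 ('u'=46): chars_in_quartet=2 acc=0x8AE bytes_emitted=3
After char 6 ('l'=37): chars_in_quartet=3 acc=0x22BA5 bytes_emitted=3
After char 7 ('n'=39): chars_in_quartet=4 acc=0x8AE967 -> emit 8A E9 67, reset; bytes_emitted=6
After char 8 ('W'=22): chars_in_quartet=1 acc=0x16 bytes_emitted=6
After char 9 ('2'=54): chars_in_quartet=2 acc=0x5B6 bytes_emitted=6
After char 10 ('i'=34): chars_in_quartet=3 acc=0x16DA2 bytes_emitted=6
After char 11 ('b'=27): chars_in_quartet=4 acc=0x5B689B -> emit 5B 68 9B, reset; bytes_emitted=9
After char 12 ('I'=8): chars_in_quartet=1 acc=0x8 bytes_emitted=9
After char 13 ('g'=32): chars_in_quartet=2 acc=0x220 bytes_emitted=9
Padding '==': partial quartet acc=0x220 -> emit 22; bytes_emitted=10

Answer: 84 F6 13 8A E9 67 5B 68 9B 22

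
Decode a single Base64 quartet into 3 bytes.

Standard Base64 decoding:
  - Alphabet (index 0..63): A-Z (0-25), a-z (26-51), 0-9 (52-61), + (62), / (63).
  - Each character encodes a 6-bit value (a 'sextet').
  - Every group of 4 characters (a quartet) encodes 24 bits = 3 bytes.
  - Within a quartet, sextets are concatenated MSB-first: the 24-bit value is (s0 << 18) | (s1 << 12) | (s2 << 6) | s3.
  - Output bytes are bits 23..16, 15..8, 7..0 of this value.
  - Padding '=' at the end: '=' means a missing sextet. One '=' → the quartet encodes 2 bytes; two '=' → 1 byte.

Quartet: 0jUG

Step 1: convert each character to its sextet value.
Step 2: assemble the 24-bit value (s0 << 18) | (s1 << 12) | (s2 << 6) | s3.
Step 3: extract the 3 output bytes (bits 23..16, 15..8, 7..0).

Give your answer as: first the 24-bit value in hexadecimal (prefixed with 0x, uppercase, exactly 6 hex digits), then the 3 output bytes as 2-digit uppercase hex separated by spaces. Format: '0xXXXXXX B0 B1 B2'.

Answer: 0xD23506 D2 35 06

Derivation:
Sextets: 0=52, j=35, U=20, G=6
24-bit: (52<<18) | (35<<12) | (20<<6) | 6
      = 0xD00000 | 0x023000 | 0x000500 | 0x000006
      = 0xD23506
Bytes: (v>>16)&0xFF=D2, (v>>8)&0xFF=35, v&0xFF=06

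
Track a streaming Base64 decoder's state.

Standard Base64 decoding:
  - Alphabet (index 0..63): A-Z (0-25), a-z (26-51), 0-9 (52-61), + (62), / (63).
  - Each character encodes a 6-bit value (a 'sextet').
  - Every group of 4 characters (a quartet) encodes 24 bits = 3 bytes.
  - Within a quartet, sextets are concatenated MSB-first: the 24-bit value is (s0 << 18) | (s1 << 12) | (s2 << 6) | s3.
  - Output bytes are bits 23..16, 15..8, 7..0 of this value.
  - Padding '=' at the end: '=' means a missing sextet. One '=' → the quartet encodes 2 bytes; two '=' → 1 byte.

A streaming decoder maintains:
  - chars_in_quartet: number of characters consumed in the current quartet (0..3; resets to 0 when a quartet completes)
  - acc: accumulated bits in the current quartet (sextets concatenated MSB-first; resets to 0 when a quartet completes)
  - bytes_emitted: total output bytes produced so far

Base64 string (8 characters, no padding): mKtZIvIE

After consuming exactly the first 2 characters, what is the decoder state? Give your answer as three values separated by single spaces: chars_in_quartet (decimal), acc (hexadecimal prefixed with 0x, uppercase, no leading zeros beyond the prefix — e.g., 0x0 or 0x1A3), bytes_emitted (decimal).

Answer: 2 0x98A 0

Derivation:
After char 0 ('m'=38): chars_in_quartet=1 acc=0x26 bytes_emitted=0
After char 1 ('K'=10): chars_in_quartet=2 acc=0x98A bytes_emitted=0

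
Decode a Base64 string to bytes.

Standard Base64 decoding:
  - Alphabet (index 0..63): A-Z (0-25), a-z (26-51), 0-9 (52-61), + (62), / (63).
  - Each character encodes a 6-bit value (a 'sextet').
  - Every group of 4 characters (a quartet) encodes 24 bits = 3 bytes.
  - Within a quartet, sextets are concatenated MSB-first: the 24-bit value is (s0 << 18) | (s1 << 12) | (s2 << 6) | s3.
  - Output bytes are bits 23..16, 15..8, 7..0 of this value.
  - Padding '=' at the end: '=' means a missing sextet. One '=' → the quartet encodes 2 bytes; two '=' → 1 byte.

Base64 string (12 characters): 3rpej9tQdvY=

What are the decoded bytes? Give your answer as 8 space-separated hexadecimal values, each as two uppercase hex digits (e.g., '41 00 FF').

After char 0 ('3'=55): chars_in_quartet=1 acc=0x37 bytes_emitted=0
After char 1 ('r'=43): chars_in_quartet=2 acc=0xDEB bytes_emitted=0
After char 2 ('p'=41): chars_in_quartet=3 acc=0x37AE9 bytes_emitted=0
After char 3 ('e'=30): chars_in_quartet=4 acc=0xDEBA5E -> emit DE BA 5E, reset; bytes_emitted=3
After char 4 ('j'=35): chars_in_quartet=1 acc=0x23 bytes_emitted=3
After char 5 ('9'=61): chars_in_quartet=2 acc=0x8FD bytes_emitted=3
After char 6 ('t'=45): chars_in_quartet=3 acc=0x23F6D bytes_emitted=3
After char 7 ('Q'=16): chars_in_quartet=4 acc=0x8FDB50 -> emit 8F DB 50, reset; bytes_emitted=6
After char 8 ('d'=29): chars_in_quartet=1 acc=0x1D bytes_emitted=6
After char 9 ('v'=47): chars_in_quartet=2 acc=0x76F bytes_emitted=6
After char 10 ('Y'=24): chars_in_quartet=3 acc=0x1DBD8 bytes_emitted=6
Padding '=': partial quartet acc=0x1DBD8 -> emit 76 F6; bytes_emitted=8

Answer: DE BA 5E 8F DB 50 76 F6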